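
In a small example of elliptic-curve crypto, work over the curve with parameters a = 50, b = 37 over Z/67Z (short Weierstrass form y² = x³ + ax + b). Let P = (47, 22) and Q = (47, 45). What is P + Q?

O

The two points share x = 47 and their y-coordinates satisfy 22 + 45 ≡ 0 (mod 67), so they are inverses. Their sum is O.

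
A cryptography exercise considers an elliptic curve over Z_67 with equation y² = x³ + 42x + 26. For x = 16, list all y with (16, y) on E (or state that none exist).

29, 38

x³ + 42x + 26 = 4794 ≡ 37 (mod 67).
Square roots of 37 mod 67: 29 and 38 (since 29² = 841 ≡ 37).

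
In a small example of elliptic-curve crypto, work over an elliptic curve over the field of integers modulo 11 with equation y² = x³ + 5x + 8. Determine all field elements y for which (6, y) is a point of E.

x³ + 5x + 8 = 254 ≡ 1 (mod 11).
Square roots of 1 mod 11: 1 and 10 (since 1² = 1 ≡ 1).

1, 10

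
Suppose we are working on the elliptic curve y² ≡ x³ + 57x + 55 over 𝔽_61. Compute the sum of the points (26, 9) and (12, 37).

(27, 54)

(26, 9) + (12, 37). λ = (37 - 9)/(12 - 26) ≡ 28/47 mod 61. 47⁻¹ ≡ 13 (mod 61) since 47·13 = 611 ≡ 1, so λ ≡ 59.
  x = λ² - 26 - 12 = 3481 - 38 ≡ 27; y = λ·(26 - 27) - 9 ≡ 54. → (27, 54)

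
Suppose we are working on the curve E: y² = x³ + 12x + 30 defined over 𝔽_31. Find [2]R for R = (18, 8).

(3, 0)

tangent at (18, 8): λ = (3·18² + 12)/(2·8) ≡ 23/16. 16⁻¹ ≡ 2 (mod 31) since 16·2 = 32 ≡ 1, so λ ≡ 23·2 ≡ 15.
  x = λ² - 18 - 18 = 225 - 36 ≡ 3; y = λ·(18 - 3) - 8 ≡ 0. → (3, 0)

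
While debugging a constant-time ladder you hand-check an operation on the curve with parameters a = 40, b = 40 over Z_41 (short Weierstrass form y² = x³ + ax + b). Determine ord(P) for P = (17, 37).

3

2P: tangent at (17, 37): λ = (3·17² + 40)/(2·37) ≡ 5/33. 33⁻¹ ≡ 5 (mod 41) since 33·5 = 165 ≡ 1, so λ ≡ 5·5 ≡ 25.
  x = λ² - 17 - 17 = 625 - 34 ≡ 17; y = λ·(17 - 17) - 37 ≡ 4. → (17, 4)
3P: (17, 4) + (17, 37): same x and y₁ ≡ -y₂, so the sum is ∞.
3P = ∞, so the order is 3.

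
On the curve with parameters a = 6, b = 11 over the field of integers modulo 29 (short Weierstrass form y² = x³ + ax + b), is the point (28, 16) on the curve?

no

y² = 16² ≡ 24; x³ + 6x + 11 = 22131 ≡ 4 (mod 29). 24 ≠ 4.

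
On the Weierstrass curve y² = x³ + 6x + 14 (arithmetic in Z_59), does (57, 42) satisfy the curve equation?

yes

y² = 42² ≡ 53; x³ + 6x + 14 = 185549 ≡ 53 (mod 59). 53 = 53.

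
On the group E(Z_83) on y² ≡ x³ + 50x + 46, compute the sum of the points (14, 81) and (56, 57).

(14, 81) + (56, 57). λ = (57 - 81)/(56 - 14) ≡ 59/42 mod 83. 42⁻¹ ≡ 2 (mod 83), so λ ≡ 35.
  x = λ² - 14 - 56 = 1225 - 70 ≡ 76; y = λ·(14 - 76) - 81 ≡ 73. → (76, 73)

(76, 73)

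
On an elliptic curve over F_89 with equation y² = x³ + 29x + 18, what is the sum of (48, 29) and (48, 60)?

O

The two points share x = 48 and their y-coordinates satisfy 29 + 60 ≡ 0 (mod 89), so they are inverses. Their sum is the point at infinity.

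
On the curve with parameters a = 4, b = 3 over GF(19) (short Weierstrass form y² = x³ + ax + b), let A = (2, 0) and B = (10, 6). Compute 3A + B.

(4, 8)

First 3A:
Repeated addition: build up to 3A.
2A: (2, 0) + (2, 0): same x and y₁ ≡ -y₂, so the sum is ∞.
3A: ∞ + (2, 0) = (2, 0) (identity).
3A = (2, 0).
Finally 3A + B:
(2, 0) + (10, 6). λ = (6 - 0)/(10 - 2) ≡ 6/8 mod 19. 8⁻¹ ≡ 12 (mod 19), so λ ≡ 15.
  x = λ² - 2 - 10 = 225 - 12 ≡ 4; y = λ·(2 - 4) - 0 ≡ 8. → (4, 8)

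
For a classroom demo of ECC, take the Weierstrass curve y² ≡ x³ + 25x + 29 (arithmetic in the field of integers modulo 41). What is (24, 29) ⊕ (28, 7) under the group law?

(9, 32)

(24, 29) + (28, 7). λ = (7 - 29)/(28 - 24) ≡ 19/4 mod 41. 4⁻¹ ≡ 31 (mod 41) since 4·31 = 124 ≡ 1, so λ ≡ 15.
  x = λ² - 24 - 28 = 225 - 52 ≡ 9; y = λ·(24 - 9) - 29 ≡ 32. → (9, 32)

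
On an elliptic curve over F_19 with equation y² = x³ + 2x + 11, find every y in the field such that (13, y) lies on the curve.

x³ + 2x + 11 = 2234 ≡ 11 (mod 19).
Square roots of 11 mod 19: 7 and 12 (since 7² = 49 ≡ 11).

7, 12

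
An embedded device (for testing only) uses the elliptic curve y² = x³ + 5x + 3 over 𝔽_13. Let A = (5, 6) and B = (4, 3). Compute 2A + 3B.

First 2A:
Repeated addition: build up to 2A.
2A: tangent at (5, 6): λ = (3·5² + 5)/(2·6) ≡ 2/12. 12⁻¹ ≡ 12 (mod 13) since 12·12 = 144 ≡ 1, so λ ≡ 2·12 ≡ 11.
  x = λ² - 5 - 5 = 121 - 10 ≡ 7; y = λ·(5 - 7) - 6 ≡ 11. → (7, 11)
2A = (7, 11).
Next 3B:
Repeated addition: build up to 3B.
2B: tangent at (4, 3): λ = (3·4² + 5)/(2·3) ≡ 1/6. 6⁻¹ ≡ 11 (mod 13) since 6·11 = 66 ≡ 1, so λ ≡ 1·11 ≡ 11.
  x = λ² - 4 - 4 = 121 - 8 ≡ 9; y = λ·(4 - 9) - 3 ≡ 7. → (9, 7)
3B: (9, 7) + (4, 3). λ = (3 - 7)/(4 - 9) ≡ 9/8 mod 13. 8⁻¹ ≡ 5 (mod 13) since 8·5 = 40 ≡ 1, so λ ≡ 6.
  x = λ² - 9 - 4 = 36 - 13 ≡ 10; y = λ·(9 - 10) - 7 ≡ 0. → (10, 0)
3B = (10, 0).
Finally 2A + 3B:
(7, 11) + (10, 0). λ = (0 - 11)/(10 - 7) ≡ 2/3 mod 13. 3⁻¹ ≡ 9 (mod 13), so λ ≡ 5.
  x = λ² - 7 - 10 = 25 - 17 ≡ 8; y = λ·(7 - 8) - 11 ≡ 10. → (8, 10)

(8, 10)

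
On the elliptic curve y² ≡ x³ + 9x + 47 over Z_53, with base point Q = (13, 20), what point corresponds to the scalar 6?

Repeated addition: build up to 6Q.
2Q: tangent at (13, 20): λ = (3·13² + 9)/(2·20) ≡ 39/40. 40⁻¹ ≡ 4 (mod 53) since 40·4 = 160 ≡ 1, so λ ≡ 39·4 ≡ 50.
  x = λ² - 13 - 13 = 2500 - 26 ≡ 36; y = λ·(13 - 36) - 20 ≡ 49. → (36, 49)
3Q: (36, 49) + (13, 20). λ = (20 - 49)/(13 - 36) ≡ 24/30 mod 53. 30⁻¹ ≡ 23 (mod 53), so λ ≡ 22.
  x = λ² - 36 - 13 = 484 - 49 ≡ 11; y = λ·(36 - 11) - 49 ≡ 24. → (11, 24)
4Q: (11, 24) + (13, 20). λ = (20 - 24)/(13 - 11) ≡ 49/2 mod 53. 2⁻¹ ≡ 27 (mod 53) since 2·27 = 54 ≡ 1, so λ ≡ 51.
  x = λ² - 11 - 13 = 2601 - 24 ≡ 33; y = λ·(11 - 33) - 24 ≡ 20. → (33, 20)
5Q: (33, 20) + (13, 20). λ = (20 - 20)/(13 - 33) ≡ 0/33 mod 53. 33⁻¹ ≡ 45 (mod 53) since 33·45 = 1485 ≡ 1, so λ ≡ 0.
  x = λ² - 33 - 13 = 0 - 46 ≡ 7; y = λ·(33 - 7) - 20 ≡ 33. → (7, 33)
6Q: (7, 33) + (13, 20). λ = (20 - 33)/(13 - 7) ≡ 40/6 mod 53. 6⁻¹ ≡ 9 (mod 53) since 6·9 = 54 ≡ 1, so λ ≡ 42.
  x = λ² - 7 - 13 = 1764 - 20 ≡ 48; y = λ·(7 - 48) - 33 ≡ 47. → (48, 47)

(48, 47)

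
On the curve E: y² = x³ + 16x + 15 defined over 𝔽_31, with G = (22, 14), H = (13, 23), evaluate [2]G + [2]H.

(24, 5)

First 2G:
Repeated addition: build up to 2G.
2G: tangent at (22, 14): λ = (3·22² + 16)/(2·14) ≡ 11/28. 28⁻¹ ≡ 10 (mod 31), so λ ≡ 11·10 ≡ 17.
  x = λ² - 22 - 22 = 289 - 44 ≡ 28; y = λ·(22 - 28) - 14 ≡ 8. → (28, 8)
2G = (28, 8).
Next 2H:
Repeated addition: build up to 2H.
2H: tangent at (13, 23): λ = (3·13² + 16)/(2·23) ≡ 27/15. 15⁻¹ ≡ 29 (mod 31), so λ ≡ 27·29 ≡ 8.
  x = λ² - 13 - 13 = 64 - 26 ≡ 7; y = λ·(13 - 7) - 23 ≡ 25. → (7, 25)
2H = (7, 25).
Finally 2G + 2H:
(28, 8) + (7, 25). λ = (25 - 8)/(7 - 28) ≡ 17/10 mod 31. 10⁻¹ ≡ 28 (mod 31), so λ ≡ 11.
  x = λ² - 28 - 7 = 121 - 35 ≡ 24; y = λ·(28 - 24) - 8 ≡ 5. → (24, 5)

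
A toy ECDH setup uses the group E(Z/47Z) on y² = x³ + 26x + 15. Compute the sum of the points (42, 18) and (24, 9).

(40, 30)

(42, 18) + (24, 9). λ = (9 - 18)/(24 - 42) ≡ 38/29 mod 47. 29⁻¹ ≡ 13 (mod 47), so λ ≡ 24.
  x = λ² - 42 - 24 = 576 - 66 ≡ 40; y = λ·(42 - 40) - 18 ≡ 30. → (40, 30)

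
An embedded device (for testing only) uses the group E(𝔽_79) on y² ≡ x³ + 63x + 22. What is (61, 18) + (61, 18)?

(38, 31)

tangent at (61, 18): λ = (3·61² + 63)/(2·18) ≡ 8/36. 36⁻¹ ≡ 11 (mod 79), so λ ≡ 8·11 ≡ 9.
  x = λ² - 61 - 61 = 81 - 122 ≡ 38; y = λ·(61 - 38) - 18 ≡ 31. → (38, 31)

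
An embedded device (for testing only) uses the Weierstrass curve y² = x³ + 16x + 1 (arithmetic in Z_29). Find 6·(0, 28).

(24, 12)

Write P = (0, 28).
Double-and-add on 6 = (110)₂. Start with P = (0, 28) for the leading 1-bit.
double: tangent at (0, 28): λ = (3·0² + 16)/(2·28) ≡ 16/27. 27⁻¹ ≡ 14 (mod 29), so λ ≡ 16·14 ≡ 21.
  x = λ² - 0 - 0 = 441 - 0 ≡ 6; y = λ·(0 - 6) - 28 ≡ 20. → (6, 20)
add P: (6, 20) + (0, 28). λ = (28 - 20)/(0 - 6) ≡ 8/23 mod 29. 23⁻¹ ≡ 24 (mod 29), so λ ≡ 18.
  x = λ² - 6 - 0 = 324 - 6 ≡ 28; y = λ·(6 - 28) - 20 ≡ 19. → (28, 19)
double: tangent at (28, 19): λ = (3·28² + 16)/(2·19) ≡ 19/9. 9⁻¹ ≡ 13 (mod 29) since 9·13 = 117 ≡ 1, so λ ≡ 19·13 ≡ 15.
  x = λ² - 28 - 28 = 225 - 56 ≡ 24; y = λ·(28 - 24) - 19 ≡ 12. → (24, 12)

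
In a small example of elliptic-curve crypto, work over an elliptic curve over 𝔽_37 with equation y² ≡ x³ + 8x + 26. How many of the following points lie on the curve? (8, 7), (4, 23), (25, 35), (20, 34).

(8, 7): 7² ≡ 12, rhs ≡ 10 → off.
(4, 23): 23² ≡ 11, rhs ≡ 11 → on.
(25, 35): 35² ≡ 4, rhs ≡ 15 → off.
(20, 34): 34² ≡ 9, rhs ≡ 9 → on.

2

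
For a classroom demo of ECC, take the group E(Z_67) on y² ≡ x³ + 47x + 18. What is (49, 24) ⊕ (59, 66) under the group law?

(49, 24) + (59, 66). λ = (66 - 24)/(59 - 49) ≡ 42/10 mod 67. 10⁻¹ ≡ 47 (mod 67), so λ ≡ 31.
  x = λ² - 49 - 59 = 961 - 108 ≡ 49; y = λ·(49 - 49) - 24 ≡ 43. → (49, 43)

(49, 43)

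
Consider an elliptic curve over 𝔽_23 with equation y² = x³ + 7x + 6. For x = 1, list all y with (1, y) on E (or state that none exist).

x³ + 7x + 6 = 14 ≡ 14 (mod 23).
14 is a non-residue mod 23; no y exists.

none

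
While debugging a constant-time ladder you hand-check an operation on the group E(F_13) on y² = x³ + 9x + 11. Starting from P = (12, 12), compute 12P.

Repeated addition: build up to 12P.
2P: tangent at (12, 12): λ = (3·12² + 9)/(2·12) ≡ 12/11. 11⁻¹ ≡ 6 (mod 13) since 11·6 = 66 ≡ 1, so λ ≡ 12·6 ≡ 7.
  x = λ² - 12 - 12 = 49 - 24 ≡ 12; y = λ·(12 - 12) - 12 ≡ 1. → (12, 1)
3P: (12, 1) + (12, 12): same x and y₁ ≡ -y₂, so the sum is O.
4P: O + (12, 12) = (12, 12) (identity).
5P: tangent at (12, 12): λ = (3·12² + 9)/(2·12) ≡ 12/11. 11⁻¹ ≡ 6 (mod 13) since 11·6 = 66 ≡ 1, so λ ≡ 12·6 ≡ 7.
  x = λ² - 12 - 12 = 49 - 24 ≡ 12; y = λ·(12 - 12) - 12 ≡ 1. → (12, 1)
6P: (12, 1) + (12, 12): same x and y₁ ≡ -y₂, so the sum is O.
7P: O + (12, 12) = (12, 12) (identity).
8P: tangent at (12, 12): λ = (3·12² + 9)/(2·12) ≡ 12/11. 11⁻¹ ≡ 6 (mod 13) since 11·6 = 66 ≡ 1, so λ ≡ 12·6 ≡ 7.
  x = λ² - 12 - 12 = 49 - 24 ≡ 12; y = λ·(12 - 12) - 12 ≡ 1. → (12, 1)
9P: (12, 1) + (12, 12): same x and y₁ ≡ -y₂, so the sum is O.
10P: O + (12, 12) = (12, 12) (identity).
11P: tangent at (12, 12): λ = (3·12² + 9)/(2·12) ≡ 12/11. 11⁻¹ ≡ 6 (mod 13), so λ ≡ 12·6 ≡ 7.
  x = λ² - 12 - 12 = 49 - 24 ≡ 12; y = λ·(12 - 12) - 12 ≡ 1. → (12, 1)
12P: (12, 1) + (12, 12): same x and y₁ ≡ -y₂, so the sum is O.

O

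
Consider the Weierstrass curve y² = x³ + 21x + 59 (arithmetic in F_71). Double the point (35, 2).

(2, 31)

tangent at (35, 2): λ = (3·35² + 21)/(2·2) ≡ 4/4. 4⁻¹ ≡ 18 (mod 71) since 4·18 = 72 ≡ 1, so λ ≡ 4·18 ≡ 1.
  x = λ² - 35 - 35 = 1 - 70 ≡ 2; y = λ·(35 - 2) - 2 ≡ 31. → (2, 31)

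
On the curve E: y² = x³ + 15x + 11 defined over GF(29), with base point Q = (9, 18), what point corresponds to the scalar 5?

Double-and-add on 5 = (101)₂. Start with Q = (9, 18) for the leading 1-bit.
double: tangent at (9, 18): λ = (3·9² + 15)/(2·18) ≡ 26/7. 7⁻¹ ≡ 25 (mod 29), so λ ≡ 26·25 ≡ 12.
  x = λ² - 9 - 9 = 144 - 18 ≡ 10; y = λ·(9 - 10) - 18 ≡ 28. → (10, 28)
double: tangent at (10, 28): λ = (3·10² + 15)/(2·28) ≡ 25/27. 27⁻¹ ≡ 14 (mod 29) since 27·14 = 378 ≡ 1, so λ ≡ 25·14 ≡ 2.
  x = λ² - 10 - 10 = 4 - 20 ≡ 13; y = λ·(10 - 13) - 28 ≡ 24. → (13, 24)
add Q: (13, 24) + (9, 18). λ = (18 - 24)/(9 - 13) ≡ 23/25 mod 29. 25⁻¹ ≡ 7 (mod 29), so λ ≡ 16.
  x = λ² - 13 - 9 = 256 - 22 ≡ 2; y = λ·(13 - 2) - 24 ≡ 7. → (2, 7)

(2, 7)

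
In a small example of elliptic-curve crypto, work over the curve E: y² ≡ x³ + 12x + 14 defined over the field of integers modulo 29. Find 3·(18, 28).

(22, 15)

Write G = (18, 28).
Repeated addition: build up to 3G.
2G: tangent at (18, 28): λ = (3·18² + 12)/(2·28) ≡ 27/27. 27⁻¹ ≡ 14 (mod 29), so λ ≡ 27·14 ≡ 1.
  x = λ² - 18 - 18 = 1 - 36 ≡ 23; y = λ·(18 - 23) - 28 ≡ 25. → (23, 25)
3G: (23, 25) + (18, 28). λ = (28 - 25)/(18 - 23) ≡ 3/24 mod 29. 24⁻¹ ≡ 23 (mod 29) since 24·23 = 552 ≡ 1, so λ ≡ 11.
  x = λ² - 23 - 18 = 121 - 41 ≡ 22; y = λ·(23 - 22) - 25 ≡ 15. → (22, 15)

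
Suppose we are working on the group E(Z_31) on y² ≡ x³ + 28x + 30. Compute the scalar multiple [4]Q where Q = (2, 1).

(23, 10)

Repeated addition: build up to 4Q.
2Q: tangent at (2, 1): λ = (3·2² + 28)/(2·1) ≡ 9/2. 2⁻¹ ≡ 16 (mod 31) since 2·16 = 32 ≡ 1, so λ ≡ 9·16 ≡ 20.
  x = λ² - 2 - 2 = 400 - 4 ≡ 24; y = λ·(2 - 24) - 1 ≡ 24. → (24, 24)
3Q: (24, 24) + (2, 1). λ = (1 - 24)/(2 - 24) ≡ 8/9 mod 31. 9⁻¹ ≡ 7 (mod 31), so λ ≡ 25.
  x = λ² - 24 - 2 = 625 - 26 ≡ 10; y = λ·(24 - 10) - 24 ≡ 16. → (10, 16)
4Q: (10, 16) + (2, 1). λ = (1 - 16)/(2 - 10) ≡ 16/23 mod 31. 23⁻¹ ≡ 27 (mod 31), so λ ≡ 29.
  x = λ² - 10 - 2 = 841 - 12 ≡ 23; y = λ·(10 - 23) - 16 ≡ 10. → (23, 10)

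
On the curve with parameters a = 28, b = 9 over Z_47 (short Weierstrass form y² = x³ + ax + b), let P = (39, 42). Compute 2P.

tangent at (39, 42): λ = (3·39² + 28)/(2·42) ≡ 32/37. 37⁻¹ ≡ 14 (mod 47) since 37·14 = 518 ≡ 1, so λ ≡ 32·14 ≡ 25.
  x = λ² - 39 - 39 = 625 - 78 ≡ 30; y = λ·(39 - 30) - 42 ≡ 42. → (30, 42)

(30, 42)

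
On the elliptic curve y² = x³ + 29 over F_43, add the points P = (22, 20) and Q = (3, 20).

(22, 20) + (3, 20). λ = (20 - 20)/(3 - 22) ≡ 0/24 mod 43. 24⁻¹ ≡ 9 (mod 43) since 24·9 = 216 ≡ 1, so λ ≡ 0.
  x = λ² - 22 - 3 = 0 - 25 ≡ 18; y = λ·(22 - 18) - 20 ≡ 23. → (18, 23)

(18, 23)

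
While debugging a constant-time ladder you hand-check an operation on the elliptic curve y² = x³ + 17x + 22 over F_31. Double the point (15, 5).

tangent at (15, 5): λ = (3·15² + 17)/(2·5) ≡ 10/10. 10⁻¹ ≡ 28 (mod 31), so λ ≡ 10·28 ≡ 1.
  x = λ² - 15 - 15 = 1 - 30 ≡ 2; y = λ·(15 - 2) - 5 ≡ 8. → (2, 8)

(2, 8)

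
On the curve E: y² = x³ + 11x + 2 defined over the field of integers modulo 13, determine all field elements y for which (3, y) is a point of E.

x³ + 11x + 2 = 62 ≡ 10 (mod 13).
Square roots of 10 mod 13: 6 and 7 (since 6² = 36 ≡ 10).

6, 7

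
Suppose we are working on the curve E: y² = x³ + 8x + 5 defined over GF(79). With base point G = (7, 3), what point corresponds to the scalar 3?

Repeated addition: build up to 3G.
2G: tangent at (7, 3): λ = (3·7² + 8)/(2·3) ≡ 76/6. 6⁻¹ ≡ 66 (mod 79), so λ ≡ 76·66 ≡ 39.
  x = λ² - 7 - 7 = 1521 - 14 ≡ 6; y = λ·(7 - 6) - 3 ≡ 36. → (6, 36)
3G: (6, 36) + (7, 3). λ = (3 - 36)/(7 - 6) ≡ 46/1 mod 79. 1⁻¹ ≡ 1 (mod 79) since 1·1 = 1 ≡ 1, so λ ≡ 46.
  x = λ² - 6 - 7 = 2116 - 13 ≡ 49; y = λ·(6 - 49) - 36 ≡ 40. → (49, 40)

(49, 40)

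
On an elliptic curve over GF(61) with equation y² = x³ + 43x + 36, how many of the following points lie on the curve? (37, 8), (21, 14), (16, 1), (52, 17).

(37, 8): 8² ≡ 3, rhs ≡ 3 → on.
(21, 14): 14² ≡ 13, rhs ≡ 13 → on.
(16, 1): 1² ≡ 1, rhs ≡ 1 → on.
(52, 17): 17² ≡ 45, rhs ≡ 18 → off.

3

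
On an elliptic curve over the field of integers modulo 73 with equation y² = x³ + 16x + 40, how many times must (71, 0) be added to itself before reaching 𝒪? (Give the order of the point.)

2P: (71, 0) + (71, 0): same x and y₁ ≡ -y₂, so the sum is 𝒪.
2P = 𝒪, so the order is 2.

2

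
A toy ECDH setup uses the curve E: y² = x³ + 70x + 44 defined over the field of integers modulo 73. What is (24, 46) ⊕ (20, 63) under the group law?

(6, 60)

(24, 46) + (20, 63). λ = (63 - 46)/(20 - 24) ≡ 17/69 mod 73. 69⁻¹ ≡ 18 (mod 73), so λ ≡ 14.
  x = λ² - 24 - 20 = 196 - 44 ≡ 6; y = λ·(24 - 6) - 46 ≡ 60. → (6, 60)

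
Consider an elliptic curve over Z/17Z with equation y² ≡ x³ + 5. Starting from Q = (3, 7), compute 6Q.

(10, 6)

Double-and-add on 6 = (110)₂. Start with Q = (3, 7) for the leading 1-bit.
double: tangent at (3, 7): λ = (3·3² + 0)/(2·7) ≡ 10/14. 14⁻¹ ≡ 11 (mod 17) since 14·11 = 154 ≡ 1, so λ ≡ 10·11 ≡ 8.
  x = λ² - 3 - 3 = 64 - 6 ≡ 7; y = λ·(3 - 7) - 7 ≡ 12. → (7, 12)
add Q: (7, 12) + (3, 7). λ = (7 - 12)/(3 - 7) ≡ 12/13 mod 17. 13⁻¹ ≡ 4 (mod 17) since 13·4 = 52 ≡ 1, so λ ≡ 14.
  x = λ² - 7 - 3 = 196 - 10 ≡ 16; y = λ·(7 - 16) - 12 ≡ 15. → (16, 15)
double: tangent at (16, 15): λ = (3·16² + 0)/(2·15) ≡ 3/13. 13⁻¹ ≡ 4 (mod 17), so λ ≡ 3·4 ≡ 12.
  x = λ² - 16 - 16 = 144 - 32 ≡ 10; y = λ·(16 - 10) - 15 ≡ 6. → (10, 6)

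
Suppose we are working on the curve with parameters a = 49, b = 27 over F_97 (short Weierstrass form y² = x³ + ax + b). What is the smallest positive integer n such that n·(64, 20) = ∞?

8

2P: tangent at (64, 20): λ = (3·64² + 49)/(2·20) ≡ 18/40. 40⁻¹ ≡ 17 (mod 97), so λ ≡ 18·17 ≡ 15.
  x = λ² - 64 - 64 = 225 - 128 ≡ 0; y = λ·(64 - 0) - 20 ≡ 67. → (0, 67)
3P: (0, 67) + (64, 20). λ = (20 - 67)/(64 - 0) ≡ 50/64 mod 97. 64⁻¹ ≡ 47 (mod 97) since 64·47 = 3008 ≡ 1, so λ ≡ 22.
  x = λ² - 0 - 64 = 484 - 64 ≡ 32; y = λ·(0 - 32) - 67 ≡ 5. → (32, 5)
4P: (32, 5) + (64, 20). λ = (20 - 5)/(64 - 32) ≡ 15/32 mod 97. 32⁻¹ ≡ 94 (mod 97), so λ ≡ 52.
  x = λ² - 32 - 64 = 2704 - 96 ≡ 86; y = λ·(32 - 86) - 5 ≡ 0. → (86, 0)
5P: (86, 0) + (64, 20). λ = (20 - 0)/(64 - 86) ≡ 20/75 mod 97. 75⁻¹ ≡ 22 (mod 97), so λ ≡ 52.
  x = λ² - 86 - 64 = 2704 - 150 ≡ 32; y = λ·(86 - 32) - 0 ≡ 92. → (32, 92)
6P: (32, 92) + (64, 20). λ = (20 - 92)/(64 - 32) ≡ 25/32 mod 97. 32⁻¹ ≡ 94 (mod 97) since 32·94 = 3008 ≡ 1, so λ ≡ 22.
  x = λ² - 32 - 64 = 484 - 96 ≡ 0; y = λ·(32 - 0) - 92 ≡ 30. → (0, 30)
7P: (0, 30) + (64, 20). λ = (20 - 30)/(64 - 0) ≡ 87/64 mod 97. 64⁻¹ ≡ 47 (mod 97) since 64·47 = 3008 ≡ 1, so λ ≡ 15.
  x = λ² - 0 - 64 = 225 - 64 ≡ 64; y = λ·(0 - 64) - 30 ≡ 77. → (64, 77)
8P: (64, 77) + (64, 20): same x and y₁ ≡ -y₂, so the sum is ∞.
8P = ∞, so the order is 8.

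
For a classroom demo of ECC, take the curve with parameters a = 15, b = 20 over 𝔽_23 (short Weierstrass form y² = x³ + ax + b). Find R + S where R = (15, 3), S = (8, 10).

(1, 6)

(15, 3) + (8, 10). λ = (10 - 3)/(8 - 15) ≡ 7/16 mod 23. 16⁻¹ ≡ 13 (mod 23) since 16·13 = 208 ≡ 1, so λ ≡ 22.
  x = λ² - 15 - 8 = 484 - 23 ≡ 1; y = λ·(15 - 1) - 3 ≡ 6. → (1, 6)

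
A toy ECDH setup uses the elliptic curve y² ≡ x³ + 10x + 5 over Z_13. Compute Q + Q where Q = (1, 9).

tangent at (1, 9): λ = (3·1² + 10)/(2·9) ≡ 0/5. 5⁻¹ ≡ 8 (mod 13), so λ ≡ 0·8 ≡ 0.
  x = λ² - 1 - 1 = 0 - 2 ≡ 11; y = λ·(1 - 11) - 9 ≡ 4. → (11, 4)

(11, 4)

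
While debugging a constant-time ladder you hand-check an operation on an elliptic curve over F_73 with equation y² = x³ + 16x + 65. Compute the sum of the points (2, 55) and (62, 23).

(2, 55) + (62, 23). λ = (23 - 55)/(62 - 2) ≡ 41/60 mod 73. 60⁻¹ ≡ 28 (mod 73), so λ ≡ 53.
  x = λ² - 2 - 62 = 2809 - 64 ≡ 44; y = λ·(2 - 44) - 55 ≡ 55. → (44, 55)

(44, 55)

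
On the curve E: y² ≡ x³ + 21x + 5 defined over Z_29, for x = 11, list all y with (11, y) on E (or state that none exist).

1, 28

x³ + 21x + 5 = 1567 ≡ 1 (mod 29).
Square roots of 1 mod 29: 1 and 28 (since 1² = 1 ≡ 1).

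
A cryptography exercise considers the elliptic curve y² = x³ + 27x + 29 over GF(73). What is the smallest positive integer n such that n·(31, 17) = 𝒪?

2P: tangent at (31, 17): λ = (3·31² + 27)/(2·17) ≡ 63/34. 34⁻¹ ≡ 58 (mod 73), so λ ≡ 63·58 ≡ 4.
  x = λ² - 31 - 31 = 16 - 62 ≡ 27; y = λ·(31 - 27) - 17 ≡ 72. → (27, 72)
3P: (27, 72) + (31, 17). λ = (17 - 72)/(31 - 27) ≡ 18/4 mod 73. 4⁻¹ ≡ 55 (mod 73), so λ ≡ 41.
  x = λ² - 27 - 31 = 1681 - 58 ≡ 17; y = λ·(27 - 17) - 72 ≡ 46. → (17, 46)
4P: (17, 46) + (31, 17). λ = (17 - 46)/(31 - 17) ≡ 44/14 mod 73. 14⁻¹ ≡ 47 (mod 73) since 14·47 = 658 ≡ 1, so λ ≡ 24.
  x = λ² - 17 - 31 = 576 - 48 ≡ 17; y = λ·(17 - 17) - 46 ≡ 27. → (17, 27)
5P: (17, 27) + (31, 17). λ = (17 - 27)/(31 - 17) ≡ 63/14 mod 73. 14⁻¹ ≡ 47 (mod 73) since 14·47 = 658 ≡ 1, so λ ≡ 41.
  x = λ² - 17 - 31 = 1681 - 48 ≡ 27; y = λ·(17 - 27) - 27 ≡ 1. → (27, 1)
6P: (27, 1) + (31, 17). λ = (17 - 1)/(31 - 27) ≡ 16/4 mod 73. 4⁻¹ ≡ 55 (mod 73), so λ ≡ 4.
  x = λ² - 27 - 31 = 16 - 58 ≡ 31; y = λ·(27 - 31) - 1 ≡ 56. → (31, 56)
7P: (31, 56) + (31, 17): same x and y₁ ≡ -y₂, so the sum is 𝒪.
7P = 𝒪, so the order is 7.

7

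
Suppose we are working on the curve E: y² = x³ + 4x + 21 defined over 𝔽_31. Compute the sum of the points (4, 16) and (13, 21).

(30, 4)

(4, 16) + (13, 21). λ = (21 - 16)/(13 - 4) ≡ 5/9 mod 31. 9⁻¹ ≡ 7 (mod 31), so λ ≡ 4.
  x = λ² - 4 - 13 = 16 - 17 ≡ 30; y = λ·(4 - 30) - 16 ≡ 4. → (30, 4)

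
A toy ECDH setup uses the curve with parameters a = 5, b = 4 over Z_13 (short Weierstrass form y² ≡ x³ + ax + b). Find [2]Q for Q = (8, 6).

tangent at (8, 6): λ = (3·8² + 5)/(2·6) ≡ 2/12. 12⁻¹ ≡ 12 (mod 13) since 12·12 = 144 ≡ 1, so λ ≡ 2·12 ≡ 11.
  x = λ² - 8 - 8 = 121 - 16 ≡ 1; y = λ·(8 - 1) - 6 ≡ 6. → (1, 6)

(1, 6)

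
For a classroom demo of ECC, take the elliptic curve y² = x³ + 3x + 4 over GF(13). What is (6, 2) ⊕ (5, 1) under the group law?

(6, 2) + (5, 1). λ = (1 - 2)/(5 - 6) ≡ 12/12 mod 13. 12⁻¹ ≡ 12 (mod 13), so λ ≡ 1.
  x = λ² - 6 - 5 = 1 - 11 ≡ 3; y = λ·(6 - 3) - 2 ≡ 1. → (3, 1)

(3, 1)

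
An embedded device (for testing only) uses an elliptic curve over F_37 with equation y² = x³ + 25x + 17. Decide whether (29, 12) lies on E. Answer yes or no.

no

y² = 12² ≡ 33; x³ + 25x + 17 = 25131 ≡ 8 (mod 37). 33 ≠ 8.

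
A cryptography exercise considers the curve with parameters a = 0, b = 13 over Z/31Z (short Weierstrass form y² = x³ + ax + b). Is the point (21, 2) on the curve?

y² = 2² ≡ 4; x³ + 0x + 13 = 9274 ≡ 5 (mod 31). 4 ≠ 5.

no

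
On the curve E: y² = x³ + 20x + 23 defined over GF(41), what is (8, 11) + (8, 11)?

(24, 10)

tangent at (8, 11): λ = (3·8² + 20)/(2·11) ≡ 7/22. 22⁻¹ ≡ 28 (mod 41), so λ ≡ 7·28 ≡ 32.
  x = λ² - 8 - 8 = 1024 - 16 ≡ 24; y = λ·(8 - 24) - 11 ≡ 10. → (24, 10)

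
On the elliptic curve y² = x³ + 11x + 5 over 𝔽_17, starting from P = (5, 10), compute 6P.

(9, 0)

Repeated addition: build up to 6P.
2P: tangent at (5, 10): λ = (3·5² + 11)/(2·10) ≡ 1/3. 3⁻¹ ≡ 6 (mod 17), so λ ≡ 1·6 ≡ 6.
  x = λ² - 5 - 5 = 36 - 10 ≡ 9; y = λ·(5 - 9) - 10 ≡ 0. → (9, 0)
3P: (9, 0) + (5, 10). λ = (10 - 0)/(5 - 9) ≡ 10/13 mod 17. 13⁻¹ ≡ 4 (mod 17), so λ ≡ 6.
  x = λ² - 9 - 5 = 36 - 14 ≡ 5; y = λ·(9 - 5) - 0 ≡ 7. → (5, 7)
4P: (5, 7) + (5, 10): same x and y₁ ≡ -y₂, so the sum is 𝒪.
5P: 𝒪 + (5, 10) = (5, 10) (identity).
6P: tangent at (5, 10): λ = (3·5² + 11)/(2·10) ≡ 1/3. 3⁻¹ ≡ 6 (mod 17), so λ ≡ 1·6 ≡ 6.
  x = λ² - 5 - 5 = 36 - 10 ≡ 9; y = λ·(5 - 9) - 10 ≡ 0. → (9, 0)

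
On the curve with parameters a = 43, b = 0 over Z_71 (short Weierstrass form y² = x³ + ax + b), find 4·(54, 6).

Write Q = (54, 6).
Double-and-add on 4 = (100)₂. Start with Q = (54, 6) for the leading 1-bit.
double: tangent at (54, 6): λ = (3·54² + 43)/(2·6) ≡ 58/12. 12⁻¹ ≡ 6 (mod 71), so λ ≡ 58·6 ≡ 64.
  x = λ² - 54 - 54 = 4096 - 108 ≡ 12; y = λ·(54 - 12) - 6 ≡ 55. → (12, 55)
double: tangent at (12, 55): λ = (3·12² + 43)/(2·55) ≡ 49/39. 39⁻¹ ≡ 51 (mod 71), so λ ≡ 49·51 ≡ 14.
  x = λ² - 12 - 12 = 196 - 24 ≡ 30; y = λ·(12 - 30) - 55 ≡ 48. → (30, 48)

(30, 48)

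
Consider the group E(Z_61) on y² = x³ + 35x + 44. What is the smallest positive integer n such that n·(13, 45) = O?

8

2P: tangent at (13, 45): λ = (3·13² + 35)/(2·45) ≡ 54/29. 29⁻¹ ≡ 40 (mod 61) since 29·40 = 1160 ≡ 1, so λ ≡ 54·40 ≡ 25.
  x = λ² - 13 - 13 = 625 - 26 ≡ 50; y = λ·(13 - 50) - 45 ≡ 6. → (50, 6)
3P: (50, 6) + (13, 45). λ = (45 - 6)/(13 - 50) ≡ 39/24 mod 61. 24⁻¹ ≡ 28 (mod 61), so λ ≡ 55.
  x = λ² - 50 - 13 = 3025 - 63 ≡ 34; y = λ·(50 - 34) - 6 ≡ 20. → (34, 20)
4P: (34, 20) + (13, 45). λ = (45 - 20)/(13 - 34) ≡ 25/40 mod 61. 40⁻¹ ≡ 29 (mod 61), so λ ≡ 54.
  x = λ² - 34 - 13 = 2916 - 47 ≡ 2; y = λ·(34 - 2) - 20 ≡ 0. → (2, 0)
5P: (2, 0) + (13, 45). λ = (45 - 0)/(13 - 2) ≡ 45/11 mod 61. 11⁻¹ ≡ 50 (mod 61) since 11·50 = 550 ≡ 1, so λ ≡ 54.
  x = λ² - 2 - 13 = 2916 - 15 ≡ 34; y = λ·(2 - 34) - 0 ≡ 41. → (34, 41)
6P: (34, 41) + (13, 45). λ = (45 - 41)/(13 - 34) ≡ 4/40 mod 61. 40⁻¹ ≡ 29 (mod 61), so λ ≡ 55.
  x = λ² - 34 - 13 = 3025 - 47 ≡ 50; y = λ·(34 - 50) - 41 ≡ 55. → (50, 55)
7P: (50, 55) + (13, 45). λ = (45 - 55)/(13 - 50) ≡ 51/24 mod 61. 24⁻¹ ≡ 28 (mod 61), so λ ≡ 25.
  x = λ² - 50 - 13 = 625 - 63 ≡ 13; y = λ·(50 - 13) - 55 ≡ 16. → (13, 16)
8P: (13, 16) + (13, 45): same x and y₁ ≡ -y₂, so the sum is O.
8P = O, so the order is 8.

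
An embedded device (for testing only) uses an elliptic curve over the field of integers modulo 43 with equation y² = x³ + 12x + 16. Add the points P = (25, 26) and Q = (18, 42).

(14, 41)

(25, 26) + (18, 42). λ = (42 - 26)/(18 - 25) ≡ 16/36 mod 43. 36⁻¹ ≡ 6 (mod 43) since 36·6 = 216 ≡ 1, so λ ≡ 10.
  x = λ² - 25 - 18 = 100 - 43 ≡ 14; y = λ·(25 - 14) - 26 ≡ 41. → (14, 41)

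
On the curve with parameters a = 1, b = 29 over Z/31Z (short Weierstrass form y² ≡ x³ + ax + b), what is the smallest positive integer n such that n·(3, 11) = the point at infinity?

2P: tangent at (3, 11): λ = (3·3² + 1)/(2·11) ≡ 28/22. 22⁻¹ ≡ 24 (mod 31), so λ ≡ 28·24 ≡ 21.
  x = λ² - 3 - 3 = 441 - 6 ≡ 1; y = λ·(3 - 1) - 11 ≡ 0. → (1, 0)
3P: (1, 0) + (3, 11). λ = (11 - 0)/(3 - 1) ≡ 11/2 mod 31. 2⁻¹ ≡ 16 (mod 31), so λ ≡ 21.
  x = λ² - 1 - 3 = 441 - 4 ≡ 3; y = λ·(1 - 3) - 0 ≡ 20. → (3, 20)
4P: (3, 20) + (3, 11): same x and y₁ ≡ -y₂, so the sum is the point at infinity.
4P = the point at infinity, so the order is 4.

4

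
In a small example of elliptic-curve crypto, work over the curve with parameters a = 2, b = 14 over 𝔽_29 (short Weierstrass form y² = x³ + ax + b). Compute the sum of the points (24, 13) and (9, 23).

(19, 3)

(24, 13) + (9, 23). λ = (23 - 13)/(9 - 24) ≡ 10/14 mod 29. 14⁻¹ ≡ 27 (mod 29) since 14·27 = 378 ≡ 1, so λ ≡ 9.
  x = λ² - 24 - 9 = 81 - 33 ≡ 19; y = λ·(24 - 19) - 13 ≡ 3. → (19, 3)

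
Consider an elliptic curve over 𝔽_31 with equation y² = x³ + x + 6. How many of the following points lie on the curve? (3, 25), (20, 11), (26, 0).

3

(3, 25): 25² ≡ 5, rhs ≡ 5 → on.
(20, 11): 11² ≡ 28, rhs ≡ 28 → on.
(26, 0): 0² ≡ 0, rhs ≡ 0 → on.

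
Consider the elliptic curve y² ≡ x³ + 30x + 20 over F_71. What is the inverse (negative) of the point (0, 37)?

-(0, 37) = (0, -37 mod 71) = (0, 34).

(0, 34)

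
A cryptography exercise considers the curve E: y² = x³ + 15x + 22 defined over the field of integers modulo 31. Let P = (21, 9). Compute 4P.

Double-and-add on 4 = (100)₂. Start with P = (21, 9) for the leading 1-bit.
double: tangent at (21, 9): λ = (3·21² + 15)/(2·9) ≡ 5/18. 18⁻¹ ≡ 19 (mod 31) since 18·19 = 342 ≡ 1, so λ ≡ 5·19 ≡ 2.
  x = λ² - 21 - 21 = 4 - 42 ≡ 24; y = λ·(21 - 24) - 9 ≡ 16. → (24, 16)
double: tangent at (24, 16): λ = (3·24² + 15)/(2·16) ≡ 7/1. 1⁻¹ ≡ 1 (mod 31) since 1·1 = 1 ≡ 1, so λ ≡ 7·1 ≡ 7.
  x = λ² - 24 - 24 = 49 - 48 ≡ 1; y = λ·(24 - 1) - 16 ≡ 21. → (1, 21)

(1, 21)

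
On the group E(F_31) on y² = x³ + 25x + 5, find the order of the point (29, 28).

2P: tangent at (29, 28): λ = (3·29² + 25)/(2·28) ≡ 6/25. 25⁻¹ ≡ 5 (mod 31) since 25·5 = 125 ≡ 1, so λ ≡ 6·5 ≡ 30.
  x = λ² - 29 - 29 = 900 - 58 ≡ 5; y = λ·(29 - 5) - 28 ≡ 10. → (5, 10)
3P: (5, 10) + (29, 28). λ = (28 - 10)/(29 - 5) ≡ 18/24 mod 31. 24⁻¹ ≡ 22 (mod 31), so λ ≡ 24.
  x = λ² - 5 - 29 = 576 - 34 ≡ 15; y = λ·(5 - 15) - 10 ≡ 29. → (15, 29)
4P: (15, 29) + (29, 28). λ = (28 - 29)/(29 - 15) ≡ 30/14 mod 31. 14⁻¹ ≡ 20 (mod 31), so λ ≡ 11.
  x = λ² - 15 - 29 = 121 - 44 ≡ 15; y = λ·(15 - 15) - 29 ≡ 2. → (15, 2)
5P: (15, 2) + (29, 28). λ = (28 - 2)/(29 - 15) ≡ 26/14 mod 31. 14⁻¹ ≡ 20 (mod 31) since 14·20 = 280 ≡ 1, so λ ≡ 24.
  x = λ² - 15 - 29 = 576 - 44 ≡ 5; y = λ·(15 - 5) - 2 ≡ 21. → (5, 21)
6P: (5, 21) + (29, 28). λ = (28 - 21)/(29 - 5) ≡ 7/24 mod 31. 24⁻¹ ≡ 22 (mod 31), so λ ≡ 30.
  x = λ² - 5 - 29 = 900 - 34 ≡ 29; y = λ·(5 - 29) - 21 ≡ 3. → (29, 3)
7P: (29, 3) + (29, 28): same x and y₁ ≡ -y₂, so the sum is ∞.
7P = ∞, so the order is 7.

7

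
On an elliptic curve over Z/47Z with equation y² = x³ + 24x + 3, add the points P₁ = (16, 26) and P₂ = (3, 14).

(16, 26) + (3, 14). λ = (14 - 26)/(3 - 16) ≡ 35/34 mod 47. 34⁻¹ ≡ 18 (mod 47), so λ ≡ 19.
  x = λ² - 16 - 3 = 361 - 19 ≡ 13; y = λ·(16 - 13) - 26 ≡ 31. → (13, 31)

(13, 31)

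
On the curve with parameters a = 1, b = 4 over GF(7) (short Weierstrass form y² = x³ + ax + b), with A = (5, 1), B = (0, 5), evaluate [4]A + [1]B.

(5, 1)

First 4A:
Double-and-add on 4 = (100)₂. Start with A = (5, 1) for the leading 1-bit.
double: tangent at (5, 1): λ = (3·5² + 1)/(2·1) ≡ 6/2. 2⁻¹ ≡ 4 (mod 7) since 2·4 = 8 ≡ 1, so λ ≡ 6·4 ≡ 3.
  x = λ² - 5 - 5 = 9 - 10 ≡ 6; y = λ·(5 - 6) - 1 ≡ 3. → (6, 3)
double: tangent at (6, 3): λ = (3·6² + 1)/(2·3) ≡ 4/6. 6⁻¹ ≡ 6 (mod 7) since 6·6 = 36 ≡ 1, so λ ≡ 4·6 ≡ 3.
  x = λ² - 6 - 6 = 9 - 12 ≡ 4; y = λ·(6 - 4) - 3 ≡ 3. → (4, 3)
4A = (4, 3).
Finally 4A + B:
(4, 3) + (0, 5). λ = (5 - 3)/(0 - 4) ≡ 2/3 mod 7. 3⁻¹ ≡ 5 (mod 7) since 3·5 = 15 ≡ 1, so λ ≡ 3.
  x = λ² - 4 - 0 = 9 - 4 ≡ 5; y = λ·(4 - 5) - 3 ≡ 1. → (5, 1)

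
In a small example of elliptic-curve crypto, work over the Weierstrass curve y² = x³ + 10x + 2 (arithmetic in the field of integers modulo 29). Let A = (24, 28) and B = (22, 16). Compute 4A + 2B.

First 4A:
Repeated addition: build up to 4A.
2A: tangent at (24, 28): λ = (3·24² + 10)/(2·28) ≡ 27/27. 27⁻¹ ≡ 14 (mod 29), so λ ≡ 27·14 ≡ 1.
  x = λ² - 24 - 24 = 1 - 48 ≡ 11; y = λ·(24 - 11) - 28 ≡ 14. → (11, 14)
3A: (11, 14) + (24, 28). λ = (28 - 14)/(24 - 11) ≡ 14/13 mod 29. 13⁻¹ ≡ 9 (mod 29), so λ ≡ 10.
  x = λ² - 11 - 24 = 100 - 35 ≡ 7; y = λ·(11 - 7) - 14 ≡ 26. → (7, 26)
4A: (7, 26) + (24, 28). λ = (28 - 26)/(24 - 7) ≡ 2/17 mod 29. 17⁻¹ ≡ 12 (mod 29) since 17·12 = 204 ≡ 1, so λ ≡ 24.
  x = λ² - 7 - 24 = 576 - 31 ≡ 23; y = λ·(7 - 23) - 26 ≡ 25. → (23, 25)
4A = (23, 25).
Next 2B:
Repeated addition: build up to 2B.
2B: tangent at (22, 16): λ = (3·22² + 10)/(2·16) ≡ 12/3. 3⁻¹ ≡ 10 (mod 29), so λ ≡ 12·10 ≡ 4.
  x = λ² - 22 - 22 = 16 - 44 ≡ 1; y = λ·(22 - 1) - 16 ≡ 10. → (1, 10)
2B = (1, 10).
Finally 4A + 2B:
(23, 25) + (1, 10). λ = (10 - 25)/(1 - 23) ≡ 14/7 mod 29. 7⁻¹ ≡ 25 (mod 29), so λ ≡ 2.
  x = λ² - 23 - 1 = 4 - 24 ≡ 9; y = λ·(23 - 9) - 25 ≡ 3. → (9, 3)

(9, 3)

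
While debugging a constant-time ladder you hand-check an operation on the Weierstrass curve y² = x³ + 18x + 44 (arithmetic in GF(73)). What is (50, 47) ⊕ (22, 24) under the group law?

(50, 47) + (22, 24). λ = (24 - 47)/(22 - 50) ≡ 50/45 mod 73. 45⁻¹ ≡ 13 (mod 73) since 45·13 = 585 ≡ 1, so λ ≡ 66.
  x = λ² - 50 - 22 = 4356 - 72 ≡ 50; y = λ·(50 - 50) - 47 ≡ 26. → (50, 26)

(50, 26)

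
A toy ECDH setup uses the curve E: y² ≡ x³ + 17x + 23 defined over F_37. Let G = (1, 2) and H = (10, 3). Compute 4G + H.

First 4G:
Repeated addition: build up to 4G.
2G: tangent at (1, 2): λ = (3·1² + 17)/(2·2) ≡ 20/4. 4⁻¹ ≡ 28 (mod 37), so λ ≡ 20·28 ≡ 5.
  x = λ² - 1 - 1 = 25 - 2 ≡ 23; y = λ·(1 - 23) - 2 ≡ 36. → (23, 36)
3G: (23, 36) + (1, 2). λ = (2 - 36)/(1 - 23) ≡ 3/15 mod 37. 15⁻¹ ≡ 5 (mod 37) since 15·5 = 75 ≡ 1, so λ ≡ 15.
  x = λ² - 23 - 1 = 225 - 24 ≡ 16; y = λ·(23 - 16) - 36 ≡ 32. → (16, 32)
4G: (16, 32) + (1, 2). λ = (2 - 32)/(1 - 16) ≡ 7/22 mod 37. 22⁻¹ ≡ 32 (mod 37) since 22·32 = 704 ≡ 1, so λ ≡ 2.
  x = λ² - 16 - 1 = 4 - 17 ≡ 24; y = λ·(16 - 24) - 32 ≡ 26. → (24, 26)
4G = (24, 26).
Finally 4G + H:
(24, 26) + (10, 3). λ = (3 - 26)/(10 - 24) ≡ 14/23 mod 37. 23⁻¹ ≡ 29 (mod 37), so λ ≡ 36.
  x = λ² - 24 - 10 = 1296 - 34 ≡ 4; y = λ·(24 - 4) - 26 ≡ 28. → (4, 28)

(4, 28)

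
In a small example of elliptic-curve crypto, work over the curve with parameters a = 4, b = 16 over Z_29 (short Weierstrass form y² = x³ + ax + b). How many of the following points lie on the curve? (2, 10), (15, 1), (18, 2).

(2, 10): 10² ≡ 13, rhs ≡ 3 → off.
(15, 1): 1² ≡ 1, rhs ≡ 0 → off.
(18, 2): 2² ≡ 4, rhs ≡ 4 → on.

1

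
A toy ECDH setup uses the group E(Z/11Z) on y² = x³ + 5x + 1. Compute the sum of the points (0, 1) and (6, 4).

(8, 6)

(0, 1) + (6, 4). λ = (4 - 1)/(6 - 0) ≡ 3/6 mod 11. 6⁻¹ ≡ 2 (mod 11) since 6·2 = 12 ≡ 1, so λ ≡ 6.
  x = λ² - 0 - 6 = 36 - 6 ≡ 8; y = λ·(0 - 8) - 1 ≡ 6. → (8, 6)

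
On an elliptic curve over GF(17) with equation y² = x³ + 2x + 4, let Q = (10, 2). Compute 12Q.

Double-and-add on 12 = (1100)₂. Start with Q = (10, 2) for the leading 1-bit.
double: tangent at (10, 2): λ = (3·10² + 2)/(2·2) ≡ 13/4. 4⁻¹ ≡ 13 (mod 17) since 4·13 = 52 ≡ 1, so λ ≡ 13·13 ≡ 16.
  x = λ² - 10 - 10 = 256 - 20 ≡ 15; y = λ·(10 - 15) - 2 ≡ 3. → (15, 3)
add Q: (15, 3) + (10, 2). λ = (2 - 3)/(10 - 15) ≡ 16/12 mod 17. 12⁻¹ ≡ 10 (mod 17), so λ ≡ 7.
  x = λ² - 15 - 10 = 49 - 25 ≡ 7; y = λ·(15 - 7) - 3 ≡ 2. → (7, 2)
double: tangent at (7, 2): λ = (3·7² + 2)/(2·2) ≡ 13/4. 4⁻¹ ≡ 13 (mod 17) since 4·13 = 52 ≡ 1, so λ ≡ 13·13 ≡ 16.
  x = λ² - 7 - 7 = 256 - 14 ≡ 4; y = λ·(7 - 4) - 2 ≡ 12. → (4, 12)
double: tangent at (4, 12): λ = (3·4² + 2)/(2·12) ≡ 16/7. 7⁻¹ ≡ 5 (mod 17) since 7·5 = 35 ≡ 1, so λ ≡ 16·5 ≡ 12.
  x = λ² - 4 - 4 = 144 - 8 ≡ 0; y = λ·(4 - 0) - 12 ≡ 2. → (0, 2)

(0, 2)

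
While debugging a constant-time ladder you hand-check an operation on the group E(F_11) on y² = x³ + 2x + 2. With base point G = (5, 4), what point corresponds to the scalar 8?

Double-and-add on 8 = (1000)₂. Start with G = (5, 4) for the leading 1-bit.
double: tangent at (5, 4): λ = (3·5² + 2)/(2·4) ≡ 0/8. 8⁻¹ ≡ 7 (mod 11) since 8·7 = 56 ≡ 1, so λ ≡ 0·7 ≡ 0.
  x = λ² - 5 - 5 = 0 - 10 ≡ 1; y = λ·(5 - 1) - 4 ≡ 7. → (1, 7)
double: tangent at (1, 7): λ = (3·1² + 2)/(2·7) ≡ 5/3. 3⁻¹ ≡ 4 (mod 11), so λ ≡ 5·4 ≡ 9.
  x = λ² - 1 - 1 = 81 - 2 ≡ 2; y = λ·(1 - 2) - 7 ≡ 6. → (2, 6)
double: tangent at (2, 6): λ = (3·2² + 2)/(2·6) ≡ 3/1. 1⁻¹ ≡ 1 (mod 11), so λ ≡ 3·1 ≡ 3.
  x = λ² - 2 - 2 = 9 - 4 ≡ 5; y = λ·(2 - 5) - 6 ≡ 7. → (5, 7)

(5, 7)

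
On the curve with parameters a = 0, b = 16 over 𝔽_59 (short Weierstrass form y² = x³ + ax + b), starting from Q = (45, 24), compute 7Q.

Repeated addition: build up to 7Q.
2Q: tangent at (45, 24): λ = (3·45² + 0)/(2·24) ≡ 57/48. 48⁻¹ ≡ 16 (mod 59), so λ ≡ 57·16 ≡ 27.
  x = λ² - 45 - 45 = 729 - 90 ≡ 49; y = λ·(45 - 49) - 24 ≡ 45. → (49, 45)
3Q: (49, 45) + (45, 24). λ = (24 - 45)/(45 - 49) ≡ 38/55 mod 59. 55⁻¹ ≡ 44 (mod 59), so λ ≡ 20.
  x = λ² - 49 - 45 = 400 - 94 ≡ 11; y = λ·(49 - 11) - 45 ≡ 7. → (11, 7)
4Q: (11, 7) + (45, 24). λ = (24 - 7)/(45 - 11) ≡ 17/34 mod 59. 34⁻¹ ≡ 33 (mod 59), so λ ≡ 30.
  x = λ² - 11 - 45 = 900 - 56 ≡ 18; y = λ·(11 - 18) - 7 ≡ 19. → (18, 19)
5Q: (18, 19) + (45, 24). λ = (24 - 19)/(45 - 18) ≡ 5/27 mod 59. 27⁻¹ ≡ 35 (mod 59) since 27·35 = 945 ≡ 1, so λ ≡ 57.
  x = λ² - 18 - 45 = 3249 - 63 ≡ 0; y = λ·(18 - 0) - 19 ≡ 4. → (0, 4)
6Q: (0, 4) + (45, 24). λ = (24 - 4)/(45 - 0) ≡ 20/45 mod 59. 45⁻¹ ≡ 21 (mod 59), so λ ≡ 7.
  x = λ² - 0 - 45 = 49 - 45 ≡ 4; y = λ·(0 - 4) - 4 ≡ 27. → (4, 27)
7Q: (4, 27) + (45, 24). λ = (24 - 27)/(45 - 4) ≡ 56/41 mod 59. 41⁻¹ ≡ 36 (mod 59) since 41·36 = 1476 ≡ 1, so λ ≡ 10.
  x = λ² - 4 - 45 = 100 - 49 ≡ 51; y = λ·(4 - 51) - 27 ≡ 34. → (51, 34)

(51, 34)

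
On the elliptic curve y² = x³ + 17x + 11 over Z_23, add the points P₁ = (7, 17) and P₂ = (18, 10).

(7, 17) + (18, 10). λ = (10 - 17)/(18 - 7) ≡ 16/11 mod 23. 11⁻¹ ≡ 21 (mod 23), so λ ≡ 14.
  x = λ² - 7 - 18 = 196 - 25 ≡ 10; y = λ·(7 - 10) - 17 ≡ 10. → (10, 10)

(10, 10)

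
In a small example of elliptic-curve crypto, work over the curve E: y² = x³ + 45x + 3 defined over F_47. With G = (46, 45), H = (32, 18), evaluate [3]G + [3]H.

First 3G:
Repeated addition: build up to 3G.
2G: tangent at (46, 45): λ = (3·46² + 45)/(2·45) ≡ 1/43. 43⁻¹ ≡ 35 (mod 47), so λ ≡ 1·35 ≡ 35.
  x = λ² - 46 - 46 = 1225 - 92 ≡ 5; y = λ·(46 - 5) - 45 ≡ 27. → (5, 27)
3G: (5, 27) + (46, 45). λ = (45 - 27)/(46 - 5) ≡ 18/41 mod 47. 41⁻¹ ≡ 39 (mod 47) since 41·39 = 1599 ≡ 1, so λ ≡ 44.
  x = λ² - 5 - 46 = 1936 - 51 ≡ 5; y = λ·(5 - 5) - 27 ≡ 20. → (5, 20)
3G = (5, 20).
Next 3H:
Repeated addition: build up to 3H.
2H: tangent at (32, 18): λ = (3·32² + 45)/(2·18) ≡ 15/36. 36⁻¹ ≡ 17 (mod 47) since 36·17 = 612 ≡ 1, so λ ≡ 15·17 ≡ 20.
  x = λ² - 32 - 32 = 400 - 64 ≡ 7; y = λ·(32 - 7) - 18 ≡ 12. → (7, 12)
3H: (7, 12) + (32, 18). λ = (18 - 12)/(32 - 7) ≡ 6/25 mod 47. 25⁻¹ ≡ 32 (mod 47), so λ ≡ 4.
  x = λ² - 7 - 32 = 16 - 39 ≡ 24; y = λ·(7 - 24) - 12 ≡ 14. → (24, 14)
3H = (24, 14).
Finally 3G + 3H:
(5, 20) + (24, 14). λ = (14 - 20)/(24 - 5) ≡ 41/19 mod 47. 19⁻¹ ≡ 5 (mod 47), so λ ≡ 17.
  x = λ² - 5 - 24 = 289 - 29 ≡ 25; y = λ·(5 - 25) - 20 ≡ 16. → (25, 16)

(25, 16)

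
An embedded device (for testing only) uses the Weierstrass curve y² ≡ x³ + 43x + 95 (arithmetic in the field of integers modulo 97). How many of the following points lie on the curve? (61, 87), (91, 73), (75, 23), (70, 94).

(61, 87): 87² ≡ 3, rhs ≡ 3 → on.
(91, 73): 73² ≡ 91, rhs ≡ 9 → off.
(75, 23): 23² ≡ 44, rhs ≡ 44 → on.
(70, 94): 94² ≡ 9, rhs ≡ 9 → on.

3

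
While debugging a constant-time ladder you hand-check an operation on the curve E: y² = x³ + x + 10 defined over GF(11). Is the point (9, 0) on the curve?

y² = 0² ≡ 0; x³ + 1x + 10 = 748 ≡ 0 (mod 11). 0 = 0.

yes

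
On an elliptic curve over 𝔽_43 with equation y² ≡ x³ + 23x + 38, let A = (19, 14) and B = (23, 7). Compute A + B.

(39, 21)

(19, 14) + (23, 7). λ = (7 - 14)/(23 - 19) ≡ 36/4 mod 43. 4⁻¹ ≡ 11 (mod 43) since 4·11 = 44 ≡ 1, so λ ≡ 9.
  x = λ² - 19 - 23 = 81 - 42 ≡ 39; y = λ·(19 - 39) - 14 ≡ 21. → (39, 21)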